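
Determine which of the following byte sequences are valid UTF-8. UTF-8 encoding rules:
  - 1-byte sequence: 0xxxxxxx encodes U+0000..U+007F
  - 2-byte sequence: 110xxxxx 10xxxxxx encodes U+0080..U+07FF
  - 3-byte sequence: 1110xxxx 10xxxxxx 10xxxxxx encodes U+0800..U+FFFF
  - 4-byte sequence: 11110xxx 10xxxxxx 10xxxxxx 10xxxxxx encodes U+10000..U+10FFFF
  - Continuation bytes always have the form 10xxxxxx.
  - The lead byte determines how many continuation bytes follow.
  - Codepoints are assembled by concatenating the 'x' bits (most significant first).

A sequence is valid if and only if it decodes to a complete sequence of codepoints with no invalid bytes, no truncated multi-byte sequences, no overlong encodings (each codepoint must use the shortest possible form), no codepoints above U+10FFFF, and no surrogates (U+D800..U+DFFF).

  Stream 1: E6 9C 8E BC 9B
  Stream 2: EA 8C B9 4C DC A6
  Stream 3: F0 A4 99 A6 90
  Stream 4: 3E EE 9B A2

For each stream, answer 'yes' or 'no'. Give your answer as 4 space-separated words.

Stream 1: error at byte offset 3. INVALID
Stream 2: decodes cleanly. VALID
Stream 3: error at byte offset 4. INVALID
Stream 4: decodes cleanly. VALID

Answer: no yes no yes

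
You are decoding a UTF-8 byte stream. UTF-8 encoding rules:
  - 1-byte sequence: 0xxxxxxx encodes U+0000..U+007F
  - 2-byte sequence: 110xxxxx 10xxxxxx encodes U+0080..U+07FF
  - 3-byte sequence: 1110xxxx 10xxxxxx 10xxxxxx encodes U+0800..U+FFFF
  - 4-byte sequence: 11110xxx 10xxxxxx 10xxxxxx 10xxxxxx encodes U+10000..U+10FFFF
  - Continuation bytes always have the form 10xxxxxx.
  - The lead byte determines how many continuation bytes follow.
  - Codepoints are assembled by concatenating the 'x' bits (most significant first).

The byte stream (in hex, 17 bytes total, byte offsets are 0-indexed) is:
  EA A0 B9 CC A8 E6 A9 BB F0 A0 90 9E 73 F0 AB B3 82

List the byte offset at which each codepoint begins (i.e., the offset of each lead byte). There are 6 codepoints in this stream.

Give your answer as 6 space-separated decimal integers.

Answer: 0 3 5 8 12 13

Derivation:
Byte[0]=EA: 3-byte lead, need 2 cont bytes. acc=0xA
Byte[1]=A0: continuation. acc=(acc<<6)|0x20=0x2A0
Byte[2]=B9: continuation. acc=(acc<<6)|0x39=0xA839
Completed: cp=U+A839 (starts at byte 0)
Byte[3]=CC: 2-byte lead, need 1 cont bytes. acc=0xC
Byte[4]=A8: continuation. acc=(acc<<6)|0x28=0x328
Completed: cp=U+0328 (starts at byte 3)
Byte[5]=E6: 3-byte lead, need 2 cont bytes. acc=0x6
Byte[6]=A9: continuation. acc=(acc<<6)|0x29=0x1A9
Byte[7]=BB: continuation. acc=(acc<<6)|0x3B=0x6A7B
Completed: cp=U+6A7B (starts at byte 5)
Byte[8]=F0: 4-byte lead, need 3 cont bytes. acc=0x0
Byte[9]=A0: continuation. acc=(acc<<6)|0x20=0x20
Byte[10]=90: continuation. acc=(acc<<6)|0x10=0x810
Byte[11]=9E: continuation. acc=(acc<<6)|0x1E=0x2041E
Completed: cp=U+2041E (starts at byte 8)
Byte[12]=73: 1-byte ASCII. cp=U+0073
Byte[13]=F0: 4-byte lead, need 3 cont bytes. acc=0x0
Byte[14]=AB: continuation. acc=(acc<<6)|0x2B=0x2B
Byte[15]=B3: continuation. acc=(acc<<6)|0x33=0xAF3
Byte[16]=82: continuation. acc=(acc<<6)|0x02=0x2BCC2
Completed: cp=U+2BCC2 (starts at byte 13)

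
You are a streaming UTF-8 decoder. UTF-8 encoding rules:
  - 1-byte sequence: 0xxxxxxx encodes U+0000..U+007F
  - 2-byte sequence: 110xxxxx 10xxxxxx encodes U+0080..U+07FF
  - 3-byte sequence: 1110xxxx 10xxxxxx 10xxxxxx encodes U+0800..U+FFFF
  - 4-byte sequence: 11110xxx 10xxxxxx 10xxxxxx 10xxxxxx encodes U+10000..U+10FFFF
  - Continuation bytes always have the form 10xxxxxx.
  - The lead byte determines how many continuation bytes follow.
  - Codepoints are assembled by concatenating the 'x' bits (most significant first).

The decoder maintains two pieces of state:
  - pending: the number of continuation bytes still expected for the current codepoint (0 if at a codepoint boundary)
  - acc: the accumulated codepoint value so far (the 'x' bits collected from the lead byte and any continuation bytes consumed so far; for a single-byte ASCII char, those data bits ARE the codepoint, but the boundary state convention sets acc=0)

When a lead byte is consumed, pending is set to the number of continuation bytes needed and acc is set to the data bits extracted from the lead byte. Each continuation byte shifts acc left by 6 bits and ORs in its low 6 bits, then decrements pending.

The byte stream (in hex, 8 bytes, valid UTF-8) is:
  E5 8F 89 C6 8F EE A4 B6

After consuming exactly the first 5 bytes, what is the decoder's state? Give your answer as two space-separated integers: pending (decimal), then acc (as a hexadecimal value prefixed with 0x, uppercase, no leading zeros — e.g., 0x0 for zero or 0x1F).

Byte[0]=E5: 3-byte lead. pending=2, acc=0x5
Byte[1]=8F: continuation. acc=(acc<<6)|0x0F=0x14F, pending=1
Byte[2]=89: continuation. acc=(acc<<6)|0x09=0x53C9, pending=0
Byte[3]=C6: 2-byte lead. pending=1, acc=0x6
Byte[4]=8F: continuation. acc=(acc<<6)|0x0F=0x18F, pending=0

Answer: 0 0x18F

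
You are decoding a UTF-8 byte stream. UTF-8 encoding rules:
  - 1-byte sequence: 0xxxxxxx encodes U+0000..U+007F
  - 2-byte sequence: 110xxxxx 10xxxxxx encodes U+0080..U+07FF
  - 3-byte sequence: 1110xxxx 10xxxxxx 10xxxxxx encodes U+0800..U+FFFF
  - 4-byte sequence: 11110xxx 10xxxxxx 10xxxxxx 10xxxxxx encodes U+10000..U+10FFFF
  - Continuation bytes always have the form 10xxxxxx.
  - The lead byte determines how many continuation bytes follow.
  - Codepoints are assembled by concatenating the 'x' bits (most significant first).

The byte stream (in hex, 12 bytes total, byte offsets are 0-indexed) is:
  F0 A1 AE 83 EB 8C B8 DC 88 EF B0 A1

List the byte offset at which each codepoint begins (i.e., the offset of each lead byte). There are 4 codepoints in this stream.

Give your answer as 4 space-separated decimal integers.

Answer: 0 4 7 9

Derivation:
Byte[0]=F0: 4-byte lead, need 3 cont bytes. acc=0x0
Byte[1]=A1: continuation. acc=(acc<<6)|0x21=0x21
Byte[2]=AE: continuation. acc=(acc<<6)|0x2E=0x86E
Byte[3]=83: continuation. acc=(acc<<6)|0x03=0x21B83
Completed: cp=U+21B83 (starts at byte 0)
Byte[4]=EB: 3-byte lead, need 2 cont bytes. acc=0xB
Byte[5]=8C: continuation. acc=(acc<<6)|0x0C=0x2CC
Byte[6]=B8: continuation. acc=(acc<<6)|0x38=0xB338
Completed: cp=U+B338 (starts at byte 4)
Byte[7]=DC: 2-byte lead, need 1 cont bytes. acc=0x1C
Byte[8]=88: continuation. acc=(acc<<6)|0x08=0x708
Completed: cp=U+0708 (starts at byte 7)
Byte[9]=EF: 3-byte lead, need 2 cont bytes. acc=0xF
Byte[10]=B0: continuation. acc=(acc<<6)|0x30=0x3F0
Byte[11]=A1: continuation. acc=(acc<<6)|0x21=0xFC21
Completed: cp=U+FC21 (starts at byte 9)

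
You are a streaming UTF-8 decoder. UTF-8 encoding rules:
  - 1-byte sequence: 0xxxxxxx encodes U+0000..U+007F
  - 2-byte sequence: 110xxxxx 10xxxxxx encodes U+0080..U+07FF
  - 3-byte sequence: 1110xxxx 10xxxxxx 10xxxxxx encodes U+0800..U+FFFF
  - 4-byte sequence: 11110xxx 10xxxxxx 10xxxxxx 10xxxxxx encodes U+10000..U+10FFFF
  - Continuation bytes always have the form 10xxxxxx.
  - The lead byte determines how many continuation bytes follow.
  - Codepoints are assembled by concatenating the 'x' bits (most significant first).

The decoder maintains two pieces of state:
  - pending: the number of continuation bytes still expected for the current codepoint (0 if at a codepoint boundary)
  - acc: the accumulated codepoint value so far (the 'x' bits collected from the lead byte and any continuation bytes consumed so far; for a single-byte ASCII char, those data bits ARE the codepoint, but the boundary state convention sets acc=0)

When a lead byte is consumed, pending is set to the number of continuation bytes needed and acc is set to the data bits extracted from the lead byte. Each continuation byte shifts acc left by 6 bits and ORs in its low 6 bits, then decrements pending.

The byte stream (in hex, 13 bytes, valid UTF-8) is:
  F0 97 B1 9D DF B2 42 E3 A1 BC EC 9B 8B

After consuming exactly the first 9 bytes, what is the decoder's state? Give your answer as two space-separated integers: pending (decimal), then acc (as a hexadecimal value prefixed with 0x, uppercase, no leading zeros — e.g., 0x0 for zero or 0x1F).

Answer: 1 0xE1

Derivation:
Byte[0]=F0: 4-byte lead. pending=3, acc=0x0
Byte[1]=97: continuation. acc=(acc<<6)|0x17=0x17, pending=2
Byte[2]=B1: continuation. acc=(acc<<6)|0x31=0x5F1, pending=1
Byte[3]=9D: continuation. acc=(acc<<6)|0x1D=0x17C5D, pending=0
Byte[4]=DF: 2-byte lead. pending=1, acc=0x1F
Byte[5]=B2: continuation. acc=(acc<<6)|0x32=0x7F2, pending=0
Byte[6]=42: 1-byte. pending=0, acc=0x0
Byte[7]=E3: 3-byte lead. pending=2, acc=0x3
Byte[8]=A1: continuation. acc=(acc<<6)|0x21=0xE1, pending=1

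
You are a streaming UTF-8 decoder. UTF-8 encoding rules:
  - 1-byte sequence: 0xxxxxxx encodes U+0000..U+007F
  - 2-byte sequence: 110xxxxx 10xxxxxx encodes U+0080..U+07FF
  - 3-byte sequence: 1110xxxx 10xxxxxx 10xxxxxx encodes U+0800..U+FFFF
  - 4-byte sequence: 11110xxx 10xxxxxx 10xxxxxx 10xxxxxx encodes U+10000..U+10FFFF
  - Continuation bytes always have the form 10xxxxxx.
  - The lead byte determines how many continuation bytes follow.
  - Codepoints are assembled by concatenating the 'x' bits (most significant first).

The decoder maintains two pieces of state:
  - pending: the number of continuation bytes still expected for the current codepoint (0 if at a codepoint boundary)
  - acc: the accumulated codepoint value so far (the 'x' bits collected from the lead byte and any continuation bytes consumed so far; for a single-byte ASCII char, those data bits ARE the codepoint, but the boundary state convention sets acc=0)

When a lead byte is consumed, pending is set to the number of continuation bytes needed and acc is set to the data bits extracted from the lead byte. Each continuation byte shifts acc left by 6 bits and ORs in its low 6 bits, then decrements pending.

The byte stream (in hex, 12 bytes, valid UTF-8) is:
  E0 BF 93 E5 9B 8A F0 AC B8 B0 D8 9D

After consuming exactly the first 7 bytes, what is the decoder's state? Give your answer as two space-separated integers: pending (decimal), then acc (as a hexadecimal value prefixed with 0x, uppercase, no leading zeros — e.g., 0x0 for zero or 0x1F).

Answer: 3 0x0

Derivation:
Byte[0]=E0: 3-byte lead. pending=2, acc=0x0
Byte[1]=BF: continuation. acc=(acc<<6)|0x3F=0x3F, pending=1
Byte[2]=93: continuation. acc=(acc<<6)|0x13=0xFD3, pending=0
Byte[3]=E5: 3-byte lead. pending=2, acc=0x5
Byte[4]=9B: continuation. acc=(acc<<6)|0x1B=0x15B, pending=1
Byte[5]=8A: continuation. acc=(acc<<6)|0x0A=0x56CA, pending=0
Byte[6]=F0: 4-byte lead. pending=3, acc=0x0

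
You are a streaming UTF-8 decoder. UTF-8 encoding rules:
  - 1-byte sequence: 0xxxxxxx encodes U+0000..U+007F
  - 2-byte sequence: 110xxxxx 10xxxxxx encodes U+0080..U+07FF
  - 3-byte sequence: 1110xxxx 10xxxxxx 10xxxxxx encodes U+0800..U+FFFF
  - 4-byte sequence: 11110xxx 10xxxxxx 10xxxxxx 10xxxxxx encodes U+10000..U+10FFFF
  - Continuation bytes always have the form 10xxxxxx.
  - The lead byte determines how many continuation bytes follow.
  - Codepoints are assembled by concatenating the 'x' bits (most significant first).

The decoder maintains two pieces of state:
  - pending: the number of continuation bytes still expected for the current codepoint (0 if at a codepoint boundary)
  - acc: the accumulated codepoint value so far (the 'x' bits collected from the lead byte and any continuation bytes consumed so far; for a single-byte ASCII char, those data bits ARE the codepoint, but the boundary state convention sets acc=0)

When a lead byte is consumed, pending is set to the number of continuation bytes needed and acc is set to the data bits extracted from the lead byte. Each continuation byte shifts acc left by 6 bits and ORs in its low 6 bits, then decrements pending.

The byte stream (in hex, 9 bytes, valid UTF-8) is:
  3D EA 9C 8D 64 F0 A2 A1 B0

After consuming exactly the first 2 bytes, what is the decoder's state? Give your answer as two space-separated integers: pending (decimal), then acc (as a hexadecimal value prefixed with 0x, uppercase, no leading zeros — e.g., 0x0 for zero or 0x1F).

Answer: 2 0xA

Derivation:
Byte[0]=3D: 1-byte. pending=0, acc=0x0
Byte[1]=EA: 3-byte lead. pending=2, acc=0xA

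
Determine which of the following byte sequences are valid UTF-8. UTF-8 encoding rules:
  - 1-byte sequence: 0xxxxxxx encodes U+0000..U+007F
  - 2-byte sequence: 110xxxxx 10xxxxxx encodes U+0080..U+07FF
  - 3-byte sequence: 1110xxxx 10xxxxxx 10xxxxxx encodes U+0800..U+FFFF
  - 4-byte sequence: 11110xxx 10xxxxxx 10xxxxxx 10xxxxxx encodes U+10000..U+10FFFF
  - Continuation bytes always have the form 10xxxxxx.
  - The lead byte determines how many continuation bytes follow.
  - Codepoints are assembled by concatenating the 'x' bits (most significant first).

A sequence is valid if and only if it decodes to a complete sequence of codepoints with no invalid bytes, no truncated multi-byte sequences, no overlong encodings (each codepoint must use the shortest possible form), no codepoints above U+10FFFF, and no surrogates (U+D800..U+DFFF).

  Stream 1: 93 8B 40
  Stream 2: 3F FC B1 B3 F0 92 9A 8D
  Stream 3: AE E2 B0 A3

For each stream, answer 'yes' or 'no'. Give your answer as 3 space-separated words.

Answer: no no no

Derivation:
Stream 1: error at byte offset 0. INVALID
Stream 2: error at byte offset 1. INVALID
Stream 3: error at byte offset 0. INVALID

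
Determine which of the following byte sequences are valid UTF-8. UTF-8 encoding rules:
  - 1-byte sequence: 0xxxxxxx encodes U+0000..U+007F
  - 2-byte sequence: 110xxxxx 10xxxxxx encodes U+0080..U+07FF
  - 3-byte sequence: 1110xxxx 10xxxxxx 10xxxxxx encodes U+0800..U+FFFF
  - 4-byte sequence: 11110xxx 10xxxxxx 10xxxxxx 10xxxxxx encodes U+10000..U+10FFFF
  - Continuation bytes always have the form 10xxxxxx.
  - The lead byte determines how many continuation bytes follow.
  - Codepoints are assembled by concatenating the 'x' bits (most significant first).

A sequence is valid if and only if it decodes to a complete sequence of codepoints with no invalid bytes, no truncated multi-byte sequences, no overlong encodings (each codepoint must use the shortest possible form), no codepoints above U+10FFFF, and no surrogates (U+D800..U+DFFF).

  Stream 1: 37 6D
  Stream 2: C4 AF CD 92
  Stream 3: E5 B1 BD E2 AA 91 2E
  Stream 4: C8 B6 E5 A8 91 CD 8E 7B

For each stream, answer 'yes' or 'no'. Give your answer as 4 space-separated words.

Answer: yes yes yes yes

Derivation:
Stream 1: decodes cleanly. VALID
Stream 2: decodes cleanly. VALID
Stream 3: decodes cleanly. VALID
Stream 4: decodes cleanly. VALID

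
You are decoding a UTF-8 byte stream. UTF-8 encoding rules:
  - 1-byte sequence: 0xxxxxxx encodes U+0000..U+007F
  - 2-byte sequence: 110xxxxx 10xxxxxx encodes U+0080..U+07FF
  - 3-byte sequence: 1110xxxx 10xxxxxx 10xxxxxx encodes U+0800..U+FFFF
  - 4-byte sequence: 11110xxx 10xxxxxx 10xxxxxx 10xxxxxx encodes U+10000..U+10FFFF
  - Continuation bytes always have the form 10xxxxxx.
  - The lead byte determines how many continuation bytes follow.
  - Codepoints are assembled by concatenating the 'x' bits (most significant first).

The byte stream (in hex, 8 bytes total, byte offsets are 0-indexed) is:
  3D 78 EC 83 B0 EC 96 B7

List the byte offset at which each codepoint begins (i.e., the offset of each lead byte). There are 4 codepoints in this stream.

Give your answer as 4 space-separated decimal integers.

Byte[0]=3D: 1-byte ASCII. cp=U+003D
Byte[1]=78: 1-byte ASCII. cp=U+0078
Byte[2]=EC: 3-byte lead, need 2 cont bytes. acc=0xC
Byte[3]=83: continuation. acc=(acc<<6)|0x03=0x303
Byte[4]=B0: continuation. acc=(acc<<6)|0x30=0xC0F0
Completed: cp=U+C0F0 (starts at byte 2)
Byte[5]=EC: 3-byte lead, need 2 cont bytes. acc=0xC
Byte[6]=96: continuation. acc=(acc<<6)|0x16=0x316
Byte[7]=B7: continuation. acc=(acc<<6)|0x37=0xC5B7
Completed: cp=U+C5B7 (starts at byte 5)

Answer: 0 1 2 5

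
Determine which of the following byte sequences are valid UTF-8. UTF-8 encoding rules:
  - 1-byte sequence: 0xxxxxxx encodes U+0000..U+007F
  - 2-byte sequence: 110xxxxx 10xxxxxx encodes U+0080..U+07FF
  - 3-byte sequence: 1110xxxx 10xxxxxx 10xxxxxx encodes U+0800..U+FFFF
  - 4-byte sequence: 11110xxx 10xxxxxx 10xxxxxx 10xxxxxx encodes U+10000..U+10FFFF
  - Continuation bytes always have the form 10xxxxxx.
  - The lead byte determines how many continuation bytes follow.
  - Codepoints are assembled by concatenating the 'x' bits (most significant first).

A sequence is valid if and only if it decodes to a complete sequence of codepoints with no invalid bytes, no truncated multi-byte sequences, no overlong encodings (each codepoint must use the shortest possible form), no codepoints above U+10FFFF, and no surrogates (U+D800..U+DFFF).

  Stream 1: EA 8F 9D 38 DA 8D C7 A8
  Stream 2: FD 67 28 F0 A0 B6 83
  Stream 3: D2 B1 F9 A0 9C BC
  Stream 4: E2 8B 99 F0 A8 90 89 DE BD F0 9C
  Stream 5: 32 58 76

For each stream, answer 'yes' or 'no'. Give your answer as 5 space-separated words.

Answer: yes no no no yes

Derivation:
Stream 1: decodes cleanly. VALID
Stream 2: error at byte offset 0. INVALID
Stream 3: error at byte offset 2. INVALID
Stream 4: error at byte offset 11. INVALID
Stream 5: decodes cleanly. VALID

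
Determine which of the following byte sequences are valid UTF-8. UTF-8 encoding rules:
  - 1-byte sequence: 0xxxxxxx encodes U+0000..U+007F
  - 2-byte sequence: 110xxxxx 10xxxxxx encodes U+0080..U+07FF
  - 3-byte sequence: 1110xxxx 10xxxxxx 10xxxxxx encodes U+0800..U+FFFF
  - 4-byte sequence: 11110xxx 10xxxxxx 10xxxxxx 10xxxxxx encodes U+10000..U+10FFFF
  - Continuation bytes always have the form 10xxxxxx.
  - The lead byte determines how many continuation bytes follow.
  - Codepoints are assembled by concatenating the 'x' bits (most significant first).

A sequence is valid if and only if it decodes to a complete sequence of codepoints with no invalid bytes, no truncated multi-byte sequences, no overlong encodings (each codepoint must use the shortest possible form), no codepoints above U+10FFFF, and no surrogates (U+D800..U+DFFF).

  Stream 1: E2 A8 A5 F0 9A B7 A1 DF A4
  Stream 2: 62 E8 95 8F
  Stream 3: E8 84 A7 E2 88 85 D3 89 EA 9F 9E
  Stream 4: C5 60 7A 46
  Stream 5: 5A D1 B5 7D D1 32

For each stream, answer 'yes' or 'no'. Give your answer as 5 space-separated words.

Stream 1: decodes cleanly. VALID
Stream 2: decodes cleanly. VALID
Stream 3: decodes cleanly. VALID
Stream 4: error at byte offset 1. INVALID
Stream 5: error at byte offset 5. INVALID

Answer: yes yes yes no no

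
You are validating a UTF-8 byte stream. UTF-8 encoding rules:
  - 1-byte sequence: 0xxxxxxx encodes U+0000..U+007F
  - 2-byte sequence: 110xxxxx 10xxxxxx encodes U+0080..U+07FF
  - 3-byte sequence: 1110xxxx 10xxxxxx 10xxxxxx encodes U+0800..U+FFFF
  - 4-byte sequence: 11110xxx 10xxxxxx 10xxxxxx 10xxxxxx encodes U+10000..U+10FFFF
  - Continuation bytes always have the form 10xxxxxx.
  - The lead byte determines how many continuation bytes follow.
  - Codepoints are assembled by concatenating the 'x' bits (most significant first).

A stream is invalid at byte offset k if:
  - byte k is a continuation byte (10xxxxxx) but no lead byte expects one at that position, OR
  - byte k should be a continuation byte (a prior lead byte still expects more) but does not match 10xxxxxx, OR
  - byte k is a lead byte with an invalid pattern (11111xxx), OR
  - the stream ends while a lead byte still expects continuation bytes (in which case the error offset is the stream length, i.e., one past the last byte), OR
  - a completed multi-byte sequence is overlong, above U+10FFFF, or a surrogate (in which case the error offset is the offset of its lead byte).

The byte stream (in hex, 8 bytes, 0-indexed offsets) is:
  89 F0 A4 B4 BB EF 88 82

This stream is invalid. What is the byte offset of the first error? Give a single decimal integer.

Answer: 0

Derivation:
Byte[0]=89: INVALID lead byte (not 0xxx/110x/1110/11110)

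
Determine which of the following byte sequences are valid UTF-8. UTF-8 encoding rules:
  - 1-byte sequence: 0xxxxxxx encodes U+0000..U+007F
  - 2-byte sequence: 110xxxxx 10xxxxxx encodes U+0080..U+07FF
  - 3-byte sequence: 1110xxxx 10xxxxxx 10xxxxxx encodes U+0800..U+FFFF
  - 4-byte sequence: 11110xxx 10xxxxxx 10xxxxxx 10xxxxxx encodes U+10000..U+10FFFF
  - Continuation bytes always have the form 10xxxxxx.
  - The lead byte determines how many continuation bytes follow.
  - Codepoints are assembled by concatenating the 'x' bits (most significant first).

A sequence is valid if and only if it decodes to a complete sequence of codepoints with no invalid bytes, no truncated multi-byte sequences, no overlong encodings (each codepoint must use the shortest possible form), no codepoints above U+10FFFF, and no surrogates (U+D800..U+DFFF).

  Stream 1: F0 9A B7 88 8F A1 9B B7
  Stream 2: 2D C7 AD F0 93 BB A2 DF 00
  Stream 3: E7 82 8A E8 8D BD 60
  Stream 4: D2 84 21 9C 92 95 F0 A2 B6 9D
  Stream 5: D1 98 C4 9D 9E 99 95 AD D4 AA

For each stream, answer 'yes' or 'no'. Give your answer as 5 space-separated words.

Stream 1: error at byte offset 4. INVALID
Stream 2: error at byte offset 8. INVALID
Stream 3: decodes cleanly. VALID
Stream 4: error at byte offset 3. INVALID
Stream 5: error at byte offset 4. INVALID

Answer: no no yes no no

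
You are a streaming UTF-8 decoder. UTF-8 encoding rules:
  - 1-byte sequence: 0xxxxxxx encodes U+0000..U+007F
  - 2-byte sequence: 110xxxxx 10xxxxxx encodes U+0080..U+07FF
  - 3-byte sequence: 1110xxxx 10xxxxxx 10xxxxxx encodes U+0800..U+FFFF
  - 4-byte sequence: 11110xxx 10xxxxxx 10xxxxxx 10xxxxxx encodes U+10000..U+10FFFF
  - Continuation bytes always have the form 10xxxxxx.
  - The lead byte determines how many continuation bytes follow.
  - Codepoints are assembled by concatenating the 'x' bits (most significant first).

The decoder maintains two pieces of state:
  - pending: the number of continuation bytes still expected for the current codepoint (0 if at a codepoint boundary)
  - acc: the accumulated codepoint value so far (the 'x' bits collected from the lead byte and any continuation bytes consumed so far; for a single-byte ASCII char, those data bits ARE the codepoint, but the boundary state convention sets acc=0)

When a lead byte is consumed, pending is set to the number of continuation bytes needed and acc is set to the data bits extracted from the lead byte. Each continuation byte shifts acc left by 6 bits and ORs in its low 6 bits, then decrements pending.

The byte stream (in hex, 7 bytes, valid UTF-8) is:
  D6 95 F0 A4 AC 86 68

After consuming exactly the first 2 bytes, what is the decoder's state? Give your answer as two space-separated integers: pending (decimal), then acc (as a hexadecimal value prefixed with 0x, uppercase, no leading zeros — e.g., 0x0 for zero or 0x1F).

Answer: 0 0x595

Derivation:
Byte[0]=D6: 2-byte lead. pending=1, acc=0x16
Byte[1]=95: continuation. acc=(acc<<6)|0x15=0x595, pending=0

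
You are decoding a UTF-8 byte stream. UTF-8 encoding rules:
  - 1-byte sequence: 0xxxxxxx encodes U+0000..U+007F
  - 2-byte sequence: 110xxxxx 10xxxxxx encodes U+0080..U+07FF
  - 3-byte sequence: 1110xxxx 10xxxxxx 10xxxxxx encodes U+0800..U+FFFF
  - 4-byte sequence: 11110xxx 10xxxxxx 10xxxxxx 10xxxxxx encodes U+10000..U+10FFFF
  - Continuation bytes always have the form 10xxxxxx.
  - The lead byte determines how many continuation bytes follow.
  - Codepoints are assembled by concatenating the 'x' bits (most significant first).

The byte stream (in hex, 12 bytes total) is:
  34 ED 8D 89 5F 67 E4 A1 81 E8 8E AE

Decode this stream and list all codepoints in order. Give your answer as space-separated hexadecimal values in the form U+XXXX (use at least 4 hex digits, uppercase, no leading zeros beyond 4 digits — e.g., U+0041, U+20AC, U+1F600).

Byte[0]=34: 1-byte ASCII. cp=U+0034
Byte[1]=ED: 3-byte lead, need 2 cont bytes. acc=0xD
Byte[2]=8D: continuation. acc=(acc<<6)|0x0D=0x34D
Byte[3]=89: continuation. acc=(acc<<6)|0x09=0xD349
Completed: cp=U+D349 (starts at byte 1)
Byte[4]=5F: 1-byte ASCII. cp=U+005F
Byte[5]=67: 1-byte ASCII. cp=U+0067
Byte[6]=E4: 3-byte lead, need 2 cont bytes. acc=0x4
Byte[7]=A1: continuation. acc=(acc<<6)|0x21=0x121
Byte[8]=81: continuation. acc=(acc<<6)|0x01=0x4841
Completed: cp=U+4841 (starts at byte 6)
Byte[9]=E8: 3-byte lead, need 2 cont bytes. acc=0x8
Byte[10]=8E: continuation. acc=(acc<<6)|0x0E=0x20E
Byte[11]=AE: continuation. acc=(acc<<6)|0x2E=0x83AE
Completed: cp=U+83AE (starts at byte 9)

Answer: U+0034 U+D349 U+005F U+0067 U+4841 U+83AE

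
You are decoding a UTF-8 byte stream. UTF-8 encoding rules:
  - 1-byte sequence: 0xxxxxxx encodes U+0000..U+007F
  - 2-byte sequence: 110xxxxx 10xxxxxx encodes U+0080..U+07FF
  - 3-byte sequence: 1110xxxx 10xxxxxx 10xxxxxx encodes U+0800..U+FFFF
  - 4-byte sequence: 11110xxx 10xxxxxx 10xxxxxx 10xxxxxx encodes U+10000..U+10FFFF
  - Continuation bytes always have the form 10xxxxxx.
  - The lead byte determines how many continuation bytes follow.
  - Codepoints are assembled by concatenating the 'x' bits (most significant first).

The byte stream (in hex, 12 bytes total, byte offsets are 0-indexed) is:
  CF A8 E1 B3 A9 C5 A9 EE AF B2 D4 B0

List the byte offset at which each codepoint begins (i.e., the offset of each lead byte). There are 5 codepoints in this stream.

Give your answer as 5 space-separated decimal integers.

Byte[0]=CF: 2-byte lead, need 1 cont bytes. acc=0xF
Byte[1]=A8: continuation. acc=(acc<<6)|0x28=0x3E8
Completed: cp=U+03E8 (starts at byte 0)
Byte[2]=E1: 3-byte lead, need 2 cont bytes. acc=0x1
Byte[3]=B3: continuation. acc=(acc<<6)|0x33=0x73
Byte[4]=A9: continuation. acc=(acc<<6)|0x29=0x1CE9
Completed: cp=U+1CE9 (starts at byte 2)
Byte[5]=C5: 2-byte lead, need 1 cont bytes. acc=0x5
Byte[6]=A9: continuation. acc=(acc<<6)|0x29=0x169
Completed: cp=U+0169 (starts at byte 5)
Byte[7]=EE: 3-byte lead, need 2 cont bytes. acc=0xE
Byte[8]=AF: continuation. acc=(acc<<6)|0x2F=0x3AF
Byte[9]=B2: continuation. acc=(acc<<6)|0x32=0xEBF2
Completed: cp=U+EBF2 (starts at byte 7)
Byte[10]=D4: 2-byte lead, need 1 cont bytes. acc=0x14
Byte[11]=B0: continuation. acc=(acc<<6)|0x30=0x530
Completed: cp=U+0530 (starts at byte 10)

Answer: 0 2 5 7 10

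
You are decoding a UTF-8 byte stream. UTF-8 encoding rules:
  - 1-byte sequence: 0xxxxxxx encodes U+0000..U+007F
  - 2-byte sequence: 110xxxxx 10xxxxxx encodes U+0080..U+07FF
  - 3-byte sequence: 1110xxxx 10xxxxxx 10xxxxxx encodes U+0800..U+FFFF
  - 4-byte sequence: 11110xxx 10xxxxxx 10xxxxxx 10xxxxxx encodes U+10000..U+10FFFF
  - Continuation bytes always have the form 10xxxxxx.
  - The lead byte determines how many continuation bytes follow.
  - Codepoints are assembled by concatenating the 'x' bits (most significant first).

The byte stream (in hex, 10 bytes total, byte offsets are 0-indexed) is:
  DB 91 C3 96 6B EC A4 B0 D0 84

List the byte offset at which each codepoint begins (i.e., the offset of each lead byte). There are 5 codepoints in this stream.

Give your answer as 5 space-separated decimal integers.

Answer: 0 2 4 5 8

Derivation:
Byte[0]=DB: 2-byte lead, need 1 cont bytes. acc=0x1B
Byte[1]=91: continuation. acc=(acc<<6)|0x11=0x6D1
Completed: cp=U+06D1 (starts at byte 0)
Byte[2]=C3: 2-byte lead, need 1 cont bytes. acc=0x3
Byte[3]=96: continuation. acc=(acc<<6)|0x16=0xD6
Completed: cp=U+00D6 (starts at byte 2)
Byte[4]=6B: 1-byte ASCII. cp=U+006B
Byte[5]=EC: 3-byte lead, need 2 cont bytes. acc=0xC
Byte[6]=A4: continuation. acc=(acc<<6)|0x24=0x324
Byte[7]=B0: continuation. acc=(acc<<6)|0x30=0xC930
Completed: cp=U+C930 (starts at byte 5)
Byte[8]=D0: 2-byte lead, need 1 cont bytes. acc=0x10
Byte[9]=84: continuation. acc=(acc<<6)|0x04=0x404
Completed: cp=U+0404 (starts at byte 8)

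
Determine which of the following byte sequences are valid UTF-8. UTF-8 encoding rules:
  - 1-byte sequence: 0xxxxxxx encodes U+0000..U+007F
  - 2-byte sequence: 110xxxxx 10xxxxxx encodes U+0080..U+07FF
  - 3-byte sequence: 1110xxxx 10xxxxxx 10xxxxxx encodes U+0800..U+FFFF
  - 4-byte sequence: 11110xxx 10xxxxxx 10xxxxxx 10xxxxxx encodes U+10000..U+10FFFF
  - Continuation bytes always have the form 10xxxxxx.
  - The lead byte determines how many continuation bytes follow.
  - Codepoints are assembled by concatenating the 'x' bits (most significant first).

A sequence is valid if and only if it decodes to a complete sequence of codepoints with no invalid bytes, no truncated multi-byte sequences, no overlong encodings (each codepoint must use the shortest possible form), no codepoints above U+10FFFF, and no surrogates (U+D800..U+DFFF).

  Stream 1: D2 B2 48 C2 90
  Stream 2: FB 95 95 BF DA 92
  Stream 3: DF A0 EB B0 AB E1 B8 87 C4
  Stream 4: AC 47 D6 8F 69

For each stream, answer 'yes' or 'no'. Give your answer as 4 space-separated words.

Stream 1: decodes cleanly. VALID
Stream 2: error at byte offset 0. INVALID
Stream 3: error at byte offset 9. INVALID
Stream 4: error at byte offset 0. INVALID

Answer: yes no no no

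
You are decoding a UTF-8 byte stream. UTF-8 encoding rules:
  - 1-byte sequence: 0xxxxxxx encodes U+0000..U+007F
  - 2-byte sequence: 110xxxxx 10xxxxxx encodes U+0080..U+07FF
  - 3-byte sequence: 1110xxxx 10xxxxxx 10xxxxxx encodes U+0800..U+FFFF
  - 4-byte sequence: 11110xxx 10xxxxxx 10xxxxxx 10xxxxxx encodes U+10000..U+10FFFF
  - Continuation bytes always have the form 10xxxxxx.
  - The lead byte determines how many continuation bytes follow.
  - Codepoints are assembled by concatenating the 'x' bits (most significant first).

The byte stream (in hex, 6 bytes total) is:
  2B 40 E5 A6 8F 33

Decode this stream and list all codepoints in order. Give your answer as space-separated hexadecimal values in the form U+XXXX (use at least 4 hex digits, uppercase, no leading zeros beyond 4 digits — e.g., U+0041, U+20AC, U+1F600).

Answer: U+002B U+0040 U+598F U+0033

Derivation:
Byte[0]=2B: 1-byte ASCII. cp=U+002B
Byte[1]=40: 1-byte ASCII. cp=U+0040
Byte[2]=E5: 3-byte lead, need 2 cont bytes. acc=0x5
Byte[3]=A6: continuation. acc=(acc<<6)|0x26=0x166
Byte[4]=8F: continuation. acc=(acc<<6)|0x0F=0x598F
Completed: cp=U+598F (starts at byte 2)
Byte[5]=33: 1-byte ASCII. cp=U+0033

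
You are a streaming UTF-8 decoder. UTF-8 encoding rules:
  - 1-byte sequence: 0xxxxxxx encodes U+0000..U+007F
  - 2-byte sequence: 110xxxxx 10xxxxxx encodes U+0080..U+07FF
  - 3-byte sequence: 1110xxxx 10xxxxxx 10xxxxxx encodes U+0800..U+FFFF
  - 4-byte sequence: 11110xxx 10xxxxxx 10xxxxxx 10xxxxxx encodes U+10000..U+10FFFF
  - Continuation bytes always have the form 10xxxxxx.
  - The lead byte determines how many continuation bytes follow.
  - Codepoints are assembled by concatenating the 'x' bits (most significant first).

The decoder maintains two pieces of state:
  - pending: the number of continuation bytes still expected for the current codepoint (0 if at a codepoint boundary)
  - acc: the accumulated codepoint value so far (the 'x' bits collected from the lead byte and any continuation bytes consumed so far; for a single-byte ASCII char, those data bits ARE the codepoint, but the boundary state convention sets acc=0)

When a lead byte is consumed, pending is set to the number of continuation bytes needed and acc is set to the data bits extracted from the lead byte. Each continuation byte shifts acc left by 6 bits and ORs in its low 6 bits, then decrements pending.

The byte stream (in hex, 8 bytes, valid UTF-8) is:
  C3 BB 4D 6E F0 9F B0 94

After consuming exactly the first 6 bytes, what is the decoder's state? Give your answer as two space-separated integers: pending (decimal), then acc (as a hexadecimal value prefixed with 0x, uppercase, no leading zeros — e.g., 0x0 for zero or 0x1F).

Answer: 2 0x1F

Derivation:
Byte[0]=C3: 2-byte lead. pending=1, acc=0x3
Byte[1]=BB: continuation. acc=(acc<<6)|0x3B=0xFB, pending=0
Byte[2]=4D: 1-byte. pending=0, acc=0x0
Byte[3]=6E: 1-byte. pending=0, acc=0x0
Byte[4]=F0: 4-byte lead. pending=3, acc=0x0
Byte[5]=9F: continuation. acc=(acc<<6)|0x1F=0x1F, pending=2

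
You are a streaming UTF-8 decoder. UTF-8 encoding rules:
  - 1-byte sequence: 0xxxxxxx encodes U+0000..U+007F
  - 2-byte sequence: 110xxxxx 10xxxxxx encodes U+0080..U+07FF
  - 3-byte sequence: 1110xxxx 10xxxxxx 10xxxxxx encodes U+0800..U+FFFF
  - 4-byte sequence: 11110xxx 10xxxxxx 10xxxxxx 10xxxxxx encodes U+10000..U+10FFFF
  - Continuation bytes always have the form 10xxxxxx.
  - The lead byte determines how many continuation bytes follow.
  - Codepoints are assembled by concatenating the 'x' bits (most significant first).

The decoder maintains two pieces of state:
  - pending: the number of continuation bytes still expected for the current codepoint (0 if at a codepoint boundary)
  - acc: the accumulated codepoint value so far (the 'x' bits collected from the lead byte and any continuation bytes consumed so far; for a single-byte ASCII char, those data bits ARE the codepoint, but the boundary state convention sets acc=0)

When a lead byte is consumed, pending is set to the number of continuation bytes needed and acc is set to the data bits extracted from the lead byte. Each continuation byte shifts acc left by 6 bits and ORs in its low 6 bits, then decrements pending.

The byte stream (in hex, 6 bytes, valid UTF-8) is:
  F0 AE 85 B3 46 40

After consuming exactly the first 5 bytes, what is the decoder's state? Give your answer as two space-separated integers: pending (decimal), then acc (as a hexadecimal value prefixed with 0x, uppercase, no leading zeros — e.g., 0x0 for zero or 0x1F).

Answer: 0 0x0

Derivation:
Byte[0]=F0: 4-byte lead. pending=3, acc=0x0
Byte[1]=AE: continuation. acc=(acc<<6)|0x2E=0x2E, pending=2
Byte[2]=85: continuation. acc=(acc<<6)|0x05=0xB85, pending=1
Byte[3]=B3: continuation. acc=(acc<<6)|0x33=0x2E173, pending=0
Byte[4]=46: 1-byte. pending=0, acc=0x0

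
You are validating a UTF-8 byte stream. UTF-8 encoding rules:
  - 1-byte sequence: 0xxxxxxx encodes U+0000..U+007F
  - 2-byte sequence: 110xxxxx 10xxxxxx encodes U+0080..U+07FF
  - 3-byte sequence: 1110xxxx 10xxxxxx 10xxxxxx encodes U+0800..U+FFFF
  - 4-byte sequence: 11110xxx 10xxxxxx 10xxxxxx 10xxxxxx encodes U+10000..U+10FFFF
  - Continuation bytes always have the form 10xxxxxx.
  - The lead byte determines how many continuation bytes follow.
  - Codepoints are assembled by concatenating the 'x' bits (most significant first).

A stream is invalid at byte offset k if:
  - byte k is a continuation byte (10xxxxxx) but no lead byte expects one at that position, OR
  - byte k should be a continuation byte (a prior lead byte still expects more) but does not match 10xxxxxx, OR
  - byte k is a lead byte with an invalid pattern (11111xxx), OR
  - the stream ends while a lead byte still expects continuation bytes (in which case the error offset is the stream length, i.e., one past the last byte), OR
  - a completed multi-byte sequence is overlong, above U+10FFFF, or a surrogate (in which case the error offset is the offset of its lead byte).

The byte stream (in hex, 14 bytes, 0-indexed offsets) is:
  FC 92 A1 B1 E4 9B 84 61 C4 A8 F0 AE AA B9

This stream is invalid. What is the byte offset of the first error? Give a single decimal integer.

Byte[0]=FC: INVALID lead byte (not 0xxx/110x/1110/11110)

Answer: 0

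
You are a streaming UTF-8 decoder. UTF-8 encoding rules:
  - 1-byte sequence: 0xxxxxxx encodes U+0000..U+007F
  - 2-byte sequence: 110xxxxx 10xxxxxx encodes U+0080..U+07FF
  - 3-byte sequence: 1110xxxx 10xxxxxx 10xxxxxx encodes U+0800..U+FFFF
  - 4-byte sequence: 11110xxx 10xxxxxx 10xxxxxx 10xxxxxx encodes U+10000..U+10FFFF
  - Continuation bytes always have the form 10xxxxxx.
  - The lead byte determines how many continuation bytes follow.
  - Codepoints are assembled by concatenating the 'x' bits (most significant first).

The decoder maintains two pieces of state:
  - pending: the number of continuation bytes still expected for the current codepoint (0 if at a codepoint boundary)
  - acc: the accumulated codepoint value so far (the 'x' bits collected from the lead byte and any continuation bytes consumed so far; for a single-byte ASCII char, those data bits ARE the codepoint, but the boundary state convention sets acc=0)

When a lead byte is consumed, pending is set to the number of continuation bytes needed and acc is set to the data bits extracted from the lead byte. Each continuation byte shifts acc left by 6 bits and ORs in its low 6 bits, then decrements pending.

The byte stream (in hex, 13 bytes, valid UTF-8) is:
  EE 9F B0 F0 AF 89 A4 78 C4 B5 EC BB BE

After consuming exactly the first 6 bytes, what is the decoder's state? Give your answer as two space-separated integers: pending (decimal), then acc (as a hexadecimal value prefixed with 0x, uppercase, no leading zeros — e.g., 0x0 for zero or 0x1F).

Byte[0]=EE: 3-byte lead. pending=2, acc=0xE
Byte[1]=9F: continuation. acc=(acc<<6)|0x1F=0x39F, pending=1
Byte[2]=B0: continuation. acc=(acc<<6)|0x30=0xE7F0, pending=0
Byte[3]=F0: 4-byte lead. pending=3, acc=0x0
Byte[4]=AF: continuation. acc=(acc<<6)|0x2F=0x2F, pending=2
Byte[5]=89: continuation. acc=(acc<<6)|0x09=0xBC9, pending=1

Answer: 1 0xBC9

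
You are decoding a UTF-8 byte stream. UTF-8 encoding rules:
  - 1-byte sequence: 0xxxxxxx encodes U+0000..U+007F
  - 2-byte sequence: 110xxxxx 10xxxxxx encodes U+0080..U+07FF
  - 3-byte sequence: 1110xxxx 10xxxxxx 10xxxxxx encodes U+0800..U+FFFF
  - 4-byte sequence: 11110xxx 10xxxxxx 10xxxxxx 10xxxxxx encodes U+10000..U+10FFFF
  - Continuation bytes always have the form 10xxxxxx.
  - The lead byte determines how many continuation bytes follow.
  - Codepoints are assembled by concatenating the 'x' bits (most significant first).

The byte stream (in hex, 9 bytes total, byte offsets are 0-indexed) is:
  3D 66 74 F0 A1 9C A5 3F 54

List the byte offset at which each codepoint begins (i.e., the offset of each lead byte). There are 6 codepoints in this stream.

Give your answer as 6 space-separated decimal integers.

Answer: 0 1 2 3 7 8

Derivation:
Byte[0]=3D: 1-byte ASCII. cp=U+003D
Byte[1]=66: 1-byte ASCII. cp=U+0066
Byte[2]=74: 1-byte ASCII. cp=U+0074
Byte[3]=F0: 4-byte lead, need 3 cont bytes. acc=0x0
Byte[4]=A1: continuation. acc=(acc<<6)|0x21=0x21
Byte[5]=9C: continuation. acc=(acc<<6)|0x1C=0x85C
Byte[6]=A5: continuation. acc=(acc<<6)|0x25=0x21725
Completed: cp=U+21725 (starts at byte 3)
Byte[7]=3F: 1-byte ASCII. cp=U+003F
Byte[8]=54: 1-byte ASCII. cp=U+0054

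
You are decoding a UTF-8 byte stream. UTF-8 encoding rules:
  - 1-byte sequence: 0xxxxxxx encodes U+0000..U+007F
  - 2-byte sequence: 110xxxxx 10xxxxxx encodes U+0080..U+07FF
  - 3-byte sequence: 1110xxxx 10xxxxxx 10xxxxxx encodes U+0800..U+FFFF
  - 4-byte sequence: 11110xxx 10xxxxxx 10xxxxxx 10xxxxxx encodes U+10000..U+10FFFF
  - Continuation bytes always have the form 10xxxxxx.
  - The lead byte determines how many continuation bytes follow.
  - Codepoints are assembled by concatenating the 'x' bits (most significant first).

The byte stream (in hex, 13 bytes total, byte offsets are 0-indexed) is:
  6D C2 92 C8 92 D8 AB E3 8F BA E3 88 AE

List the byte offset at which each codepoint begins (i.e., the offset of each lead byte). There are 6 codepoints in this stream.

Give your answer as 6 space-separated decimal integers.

Answer: 0 1 3 5 7 10

Derivation:
Byte[0]=6D: 1-byte ASCII. cp=U+006D
Byte[1]=C2: 2-byte lead, need 1 cont bytes. acc=0x2
Byte[2]=92: continuation. acc=(acc<<6)|0x12=0x92
Completed: cp=U+0092 (starts at byte 1)
Byte[3]=C8: 2-byte lead, need 1 cont bytes. acc=0x8
Byte[4]=92: continuation. acc=(acc<<6)|0x12=0x212
Completed: cp=U+0212 (starts at byte 3)
Byte[5]=D8: 2-byte lead, need 1 cont bytes. acc=0x18
Byte[6]=AB: continuation. acc=(acc<<6)|0x2B=0x62B
Completed: cp=U+062B (starts at byte 5)
Byte[7]=E3: 3-byte lead, need 2 cont bytes. acc=0x3
Byte[8]=8F: continuation. acc=(acc<<6)|0x0F=0xCF
Byte[9]=BA: continuation. acc=(acc<<6)|0x3A=0x33FA
Completed: cp=U+33FA (starts at byte 7)
Byte[10]=E3: 3-byte lead, need 2 cont bytes. acc=0x3
Byte[11]=88: continuation. acc=(acc<<6)|0x08=0xC8
Byte[12]=AE: continuation. acc=(acc<<6)|0x2E=0x322E
Completed: cp=U+322E (starts at byte 10)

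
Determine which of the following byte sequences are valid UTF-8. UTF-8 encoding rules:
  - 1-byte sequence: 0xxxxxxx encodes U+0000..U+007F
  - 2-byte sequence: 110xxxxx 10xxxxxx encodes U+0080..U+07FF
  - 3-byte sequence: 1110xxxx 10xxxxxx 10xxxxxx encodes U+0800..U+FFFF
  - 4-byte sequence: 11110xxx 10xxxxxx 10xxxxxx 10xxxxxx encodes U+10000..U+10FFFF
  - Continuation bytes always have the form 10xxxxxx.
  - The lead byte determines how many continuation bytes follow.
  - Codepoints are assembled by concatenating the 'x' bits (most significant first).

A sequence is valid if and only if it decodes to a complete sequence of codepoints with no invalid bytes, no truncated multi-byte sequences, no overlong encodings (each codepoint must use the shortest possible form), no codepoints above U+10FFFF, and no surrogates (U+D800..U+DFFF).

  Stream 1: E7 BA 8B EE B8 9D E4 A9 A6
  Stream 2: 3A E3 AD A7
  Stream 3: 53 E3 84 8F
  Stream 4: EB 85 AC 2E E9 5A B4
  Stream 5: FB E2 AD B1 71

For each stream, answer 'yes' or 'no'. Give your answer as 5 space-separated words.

Stream 1: decodes cleanly. VALID
Stream 2: decodes cleanly. VALID
Stream 3: decodes cleanly. VALID
Stream 4: error at byte offset 5. INVALID
Stream 5: error at byte offset 0. INVALID

Answer: yes yes yes no no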